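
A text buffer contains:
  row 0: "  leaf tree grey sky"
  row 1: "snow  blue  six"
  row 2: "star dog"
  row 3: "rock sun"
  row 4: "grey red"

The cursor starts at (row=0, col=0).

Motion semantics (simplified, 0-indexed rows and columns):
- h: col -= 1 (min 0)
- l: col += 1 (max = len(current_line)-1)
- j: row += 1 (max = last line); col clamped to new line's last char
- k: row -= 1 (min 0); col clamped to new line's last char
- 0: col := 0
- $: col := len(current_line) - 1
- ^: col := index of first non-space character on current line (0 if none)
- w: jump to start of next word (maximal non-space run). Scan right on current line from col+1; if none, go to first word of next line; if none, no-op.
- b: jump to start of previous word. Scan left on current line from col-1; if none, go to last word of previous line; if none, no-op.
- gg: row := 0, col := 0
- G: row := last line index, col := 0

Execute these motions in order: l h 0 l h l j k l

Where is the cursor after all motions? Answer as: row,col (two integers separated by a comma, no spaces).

Answer: 0,2

Derivation:
After 1 (l): row=0 col=1 char='_'
After 2 (h): row=0 col=0 char='_'
After 3 (0): row=0 col=0 char='_'
After 4 (l): row=0 col=1 char='_'
After 5 (h): row=0 col=0 char='_'
After 6 (l): row=0 col=1 char='_'
After 7 (j): row=1 col=1 char='n'
After 8 (k): row=0 col=1 char='_'
After 9 (l): row=0 col=2 char='l'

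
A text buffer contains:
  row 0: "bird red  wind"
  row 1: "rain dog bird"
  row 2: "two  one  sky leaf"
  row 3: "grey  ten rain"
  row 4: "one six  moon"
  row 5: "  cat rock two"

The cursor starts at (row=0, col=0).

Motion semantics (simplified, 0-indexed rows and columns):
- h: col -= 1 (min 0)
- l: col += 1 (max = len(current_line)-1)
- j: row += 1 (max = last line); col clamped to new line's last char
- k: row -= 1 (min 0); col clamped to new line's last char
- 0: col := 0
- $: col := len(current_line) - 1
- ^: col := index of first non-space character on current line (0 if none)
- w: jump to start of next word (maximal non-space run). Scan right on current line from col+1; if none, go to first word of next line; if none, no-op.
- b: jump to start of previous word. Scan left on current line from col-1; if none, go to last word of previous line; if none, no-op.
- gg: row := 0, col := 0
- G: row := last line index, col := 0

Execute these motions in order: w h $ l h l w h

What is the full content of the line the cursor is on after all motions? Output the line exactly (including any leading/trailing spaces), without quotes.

After 1 (w): row=0 col=5 char='r'
After 2 (h): row=0 col=4 char='_'
After 3 ($): row=0 col=13 char='d'
After 4 (l): row=0 col=13 char='d'
After 5 (h): row=0 col=12 char='n'
After 6 (l): row=0 col=13 char='d'
After 7 (w): row=1 col=0 char='r'
After 8 (h): row=1 col=0 char='r'

Answer: rain dog bird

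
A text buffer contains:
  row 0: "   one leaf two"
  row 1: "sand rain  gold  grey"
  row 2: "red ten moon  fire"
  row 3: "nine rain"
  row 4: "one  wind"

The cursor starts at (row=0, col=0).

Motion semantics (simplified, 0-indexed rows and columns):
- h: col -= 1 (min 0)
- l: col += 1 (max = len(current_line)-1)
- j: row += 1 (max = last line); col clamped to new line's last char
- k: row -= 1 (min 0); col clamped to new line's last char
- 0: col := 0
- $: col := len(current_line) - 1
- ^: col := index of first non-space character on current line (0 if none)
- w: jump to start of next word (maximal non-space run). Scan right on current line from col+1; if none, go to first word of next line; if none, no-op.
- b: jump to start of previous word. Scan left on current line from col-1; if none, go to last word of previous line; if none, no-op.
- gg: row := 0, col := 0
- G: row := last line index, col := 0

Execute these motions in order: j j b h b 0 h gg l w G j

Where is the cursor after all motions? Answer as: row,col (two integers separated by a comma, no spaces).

After 1 (j): row=1 col=0 char='s'
After 2 (j): row=2 col=0 char='r'
After 3 (b): row=1 col=17 char='g'
After 4 (h): row=1 col=16 char='_'
After 5 (b): row=1 col=11 char='g'
After 6 (0): row=1 col=0 char='s'
After 7 (h): row=1 col=0 char='s'
After 8 (gg): row=0 col=0 char='_'
After 9 (l): row=0 col=1 char='_'
After 10 (w): row=0 col=3 char='o'
After 11 (G): row=4 col=0 char='o'
After 12 (j): row=4 col=0 char='o'

Answer: 4,0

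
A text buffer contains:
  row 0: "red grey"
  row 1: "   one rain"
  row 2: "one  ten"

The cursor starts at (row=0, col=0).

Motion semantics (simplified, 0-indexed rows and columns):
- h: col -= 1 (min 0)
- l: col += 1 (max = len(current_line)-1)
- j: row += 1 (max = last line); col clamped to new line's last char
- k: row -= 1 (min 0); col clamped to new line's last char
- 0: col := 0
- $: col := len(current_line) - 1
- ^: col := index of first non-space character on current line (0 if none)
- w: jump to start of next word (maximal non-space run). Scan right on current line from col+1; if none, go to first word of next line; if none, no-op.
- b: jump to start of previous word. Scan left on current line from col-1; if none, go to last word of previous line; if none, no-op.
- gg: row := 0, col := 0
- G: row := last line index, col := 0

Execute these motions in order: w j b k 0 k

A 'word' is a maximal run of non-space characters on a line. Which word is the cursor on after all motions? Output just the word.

Answer: red

Derivation:
After 1 (w): row=0 col=4 char='g'
After 2 (j): row=1 col=4 char='n'
After 3 (b): row=1 col=3 char='o'
After 4 (k): row=0 col=3 char='_'
After 5 (0): row=0 col=0 char='r'
After 6 (k): row=0 col=0 char='r'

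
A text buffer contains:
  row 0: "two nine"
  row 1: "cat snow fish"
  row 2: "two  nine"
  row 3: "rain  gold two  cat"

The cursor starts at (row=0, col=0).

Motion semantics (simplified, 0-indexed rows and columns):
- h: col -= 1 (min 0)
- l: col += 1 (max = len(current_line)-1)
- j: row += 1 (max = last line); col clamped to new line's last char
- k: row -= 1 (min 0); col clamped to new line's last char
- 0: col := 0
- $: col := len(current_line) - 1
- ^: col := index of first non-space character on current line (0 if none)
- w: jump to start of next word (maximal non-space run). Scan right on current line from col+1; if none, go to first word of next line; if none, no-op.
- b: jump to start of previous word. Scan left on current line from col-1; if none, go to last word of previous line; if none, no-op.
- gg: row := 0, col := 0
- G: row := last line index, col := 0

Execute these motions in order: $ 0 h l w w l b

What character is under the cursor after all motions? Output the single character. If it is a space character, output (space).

Answer: c

Derivation:
After 1 ($): row=0 col=7 char='e'
After 2 (0): row=0 col=0 char='t'
After 3 (h): row=0 col=0 char='t'
After 4 (l): row=0 col=1 char='w'
After 5 (w): row=0 col=4 char='n'
After 6 (w): row=1 col=0 char='c'
After 7 (l): row=1 col=1 char='a'
After 8 (b): row=1 col=0 char='c'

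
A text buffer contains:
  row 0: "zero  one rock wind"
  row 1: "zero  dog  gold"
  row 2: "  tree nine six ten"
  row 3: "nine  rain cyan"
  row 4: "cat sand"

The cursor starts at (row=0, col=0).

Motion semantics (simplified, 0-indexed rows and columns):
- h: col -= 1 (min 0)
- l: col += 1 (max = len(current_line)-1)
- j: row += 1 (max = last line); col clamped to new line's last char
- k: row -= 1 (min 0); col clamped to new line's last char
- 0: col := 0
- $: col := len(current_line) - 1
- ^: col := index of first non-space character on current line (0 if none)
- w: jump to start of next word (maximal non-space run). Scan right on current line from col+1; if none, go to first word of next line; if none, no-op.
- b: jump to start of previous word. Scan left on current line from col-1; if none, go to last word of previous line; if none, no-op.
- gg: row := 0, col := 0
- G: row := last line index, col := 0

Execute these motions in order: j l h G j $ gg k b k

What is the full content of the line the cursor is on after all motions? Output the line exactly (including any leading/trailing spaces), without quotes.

Answer: zero  one rock wind

Derivation:
After 1 (j): row=1 col=0 char='z'
After 2 (l): row=1 col=1 char='e'
After 3 (h): row=1 col=0 char='z'
After 4 (G): row=4 col=0 char='c'
After 5 (j): row=4 col=0 char='c'
After 6 ($): row=4 col=7 char='d'
After 7 (gg): row=0 col=0 char='z'
After 8 (k): row=0 col=0 char='z'
After 9 (b): row=0 col=0 char='z'
After 10 (k): row=0 col=0 char='z'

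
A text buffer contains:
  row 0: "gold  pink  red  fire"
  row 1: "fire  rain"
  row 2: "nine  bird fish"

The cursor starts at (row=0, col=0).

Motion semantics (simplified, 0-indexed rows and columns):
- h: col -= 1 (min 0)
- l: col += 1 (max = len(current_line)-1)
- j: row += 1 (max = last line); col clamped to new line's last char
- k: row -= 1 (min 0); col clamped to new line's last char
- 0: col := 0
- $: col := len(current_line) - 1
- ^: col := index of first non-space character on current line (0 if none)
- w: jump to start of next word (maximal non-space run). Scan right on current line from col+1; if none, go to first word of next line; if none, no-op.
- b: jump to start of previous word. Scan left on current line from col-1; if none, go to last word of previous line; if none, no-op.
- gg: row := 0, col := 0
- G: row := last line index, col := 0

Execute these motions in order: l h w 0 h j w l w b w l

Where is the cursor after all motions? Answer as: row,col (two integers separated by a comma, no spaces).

After 1 (l): row=0 col=1 char='o'
After 2 (h): row=0 col=0 char='g'
After 3 (w): row=0 col=6 char='p'
After 4 (0): row=0 col=0 char='g'
After 5 (h): row=0 col=0 char='g'
After 6 (j): row=1 col=0 char='f'
After 7 (w): row=1 col=6 char='r'
After 8 (l): row=1 col=7 char='a'
After 9 (w): row=2 col=0 char='n'
After 10 (b): row=1 col=6 char='r'
After 11 (w): row=2 col=0 char='n'
After 12 (l): row=2 col=1 char='i'

Answer: 2,1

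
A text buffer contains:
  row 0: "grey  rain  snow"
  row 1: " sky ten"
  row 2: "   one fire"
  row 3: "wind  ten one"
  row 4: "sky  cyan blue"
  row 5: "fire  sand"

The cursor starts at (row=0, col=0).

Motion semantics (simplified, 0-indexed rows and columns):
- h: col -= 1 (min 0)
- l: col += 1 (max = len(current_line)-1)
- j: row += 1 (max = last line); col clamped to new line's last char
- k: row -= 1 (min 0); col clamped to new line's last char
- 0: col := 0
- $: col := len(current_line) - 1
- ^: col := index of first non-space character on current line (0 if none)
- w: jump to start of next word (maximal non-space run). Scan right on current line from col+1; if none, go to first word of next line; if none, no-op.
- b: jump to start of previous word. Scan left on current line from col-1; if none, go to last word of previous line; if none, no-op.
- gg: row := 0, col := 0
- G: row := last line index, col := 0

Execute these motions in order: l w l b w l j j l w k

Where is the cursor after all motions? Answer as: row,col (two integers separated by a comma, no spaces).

After 1 (l): row=0 col=1 char='r'
After 2 (w): row=0 col=6 char='r'
After 3 (l): row=0 col=7 char='a'
After 4 (b): row=0 col=6 char='r'
After 5 (w): row=0 col=12 char='s'
After 6 (l): row=0 col=13 char='n'
After 7 (j): row=1 col=7 char='n'
After 8 (j): row=2 col=7 char='f'
After 9 (l): row=2 col=8 char='i'
After 10 (w): row=3 col=0 char='w'
After 11 (k): row=2 col=0 char='_'

Answer: 2,0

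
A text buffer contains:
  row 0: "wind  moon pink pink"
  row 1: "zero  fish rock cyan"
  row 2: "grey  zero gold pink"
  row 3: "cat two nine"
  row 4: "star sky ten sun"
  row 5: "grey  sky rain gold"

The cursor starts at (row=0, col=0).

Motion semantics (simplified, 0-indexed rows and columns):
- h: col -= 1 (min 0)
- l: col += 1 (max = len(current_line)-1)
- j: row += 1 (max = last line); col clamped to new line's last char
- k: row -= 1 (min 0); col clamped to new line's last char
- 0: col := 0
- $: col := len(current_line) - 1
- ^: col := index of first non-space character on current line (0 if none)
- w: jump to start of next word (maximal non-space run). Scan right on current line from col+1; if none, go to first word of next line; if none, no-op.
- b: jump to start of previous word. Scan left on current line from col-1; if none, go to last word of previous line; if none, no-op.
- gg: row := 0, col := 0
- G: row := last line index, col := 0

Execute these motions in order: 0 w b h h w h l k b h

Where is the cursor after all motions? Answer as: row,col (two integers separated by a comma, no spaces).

After 1 (0): row=0 col=0 char='w'
After 2 (w): row=0 col=6 char='m'
After 3 (b): row=0 col=0 char='w'
After 4 (h): row=0 col=0 char='w'
After 5 (h): row=0 col=0 char='w'
After 6 (w): row=0 col=6 char='m'
After 7 (h): row=0 col=5 char='_'
After 8 (l): row=0 col=6 char='m'
After 9 (k): row=0 col=6 char='m'
After 10 (b): row=0 col=0 char='w'
After 11 (h): row=0 col=0 char='w'

Answer: 0,0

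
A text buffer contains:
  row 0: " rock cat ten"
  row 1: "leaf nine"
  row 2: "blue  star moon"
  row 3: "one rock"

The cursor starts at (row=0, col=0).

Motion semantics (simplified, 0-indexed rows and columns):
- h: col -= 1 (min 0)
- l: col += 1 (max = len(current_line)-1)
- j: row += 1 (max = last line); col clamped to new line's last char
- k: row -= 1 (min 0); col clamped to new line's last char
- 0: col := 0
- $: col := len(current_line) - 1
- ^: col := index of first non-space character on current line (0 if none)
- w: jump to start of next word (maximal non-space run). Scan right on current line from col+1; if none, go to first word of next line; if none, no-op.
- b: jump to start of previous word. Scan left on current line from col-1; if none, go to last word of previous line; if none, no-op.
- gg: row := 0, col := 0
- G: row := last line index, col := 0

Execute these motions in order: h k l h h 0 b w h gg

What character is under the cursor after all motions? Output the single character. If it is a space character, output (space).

After 1 (h): row=0 col=0 char='_'
After 2 (k): row=0 col=0 char='_'
After 3 (l): row=0 col=1 char='r'
After 4 (h): row=0 col=0 char='_'
After 5 (h): row=0 col=0 char='_'
After 6 (0): row=0 col=0 char='_'
After 7 (b): row=0 col=0 char='_'
After 8 (w): row=0 col=1 char='r'
After 9 (h): row=0 col=0 char='_'
After 10 (gg): row=0 col=0 char='_'

Answer: (space)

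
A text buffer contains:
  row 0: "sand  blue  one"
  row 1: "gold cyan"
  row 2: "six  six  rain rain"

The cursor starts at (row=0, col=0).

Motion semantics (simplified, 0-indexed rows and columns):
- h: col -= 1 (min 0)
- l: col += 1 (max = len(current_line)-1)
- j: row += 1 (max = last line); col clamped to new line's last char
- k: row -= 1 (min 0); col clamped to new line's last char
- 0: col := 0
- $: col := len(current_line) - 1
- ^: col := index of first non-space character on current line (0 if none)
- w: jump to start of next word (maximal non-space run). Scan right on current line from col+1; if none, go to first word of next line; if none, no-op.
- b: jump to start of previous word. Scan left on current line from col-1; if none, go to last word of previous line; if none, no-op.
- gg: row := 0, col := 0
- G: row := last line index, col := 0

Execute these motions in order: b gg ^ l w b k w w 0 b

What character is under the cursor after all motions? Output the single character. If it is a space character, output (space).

After 1 (b): row=0 col=0 char='s'
After 2 (gg): row=0 col=0 char='s'
After 3 (^): row=0 col=0 char='s'
After 4 (l): row=0 col=1 char='a'
After 5 (w): row=0 col=6 char='b'
After 6 (b): row=0 col=0 char='s'
After 7 (k): row=0 col=0 char='s'
After 8 (w): row=0 col=6 char='b'
After 9 (w): row=0 col=12 char='o'
After 10 (0): row=0 col=0 char='s'
After 11 (b): row=0 col=0 char='s'

Answer: s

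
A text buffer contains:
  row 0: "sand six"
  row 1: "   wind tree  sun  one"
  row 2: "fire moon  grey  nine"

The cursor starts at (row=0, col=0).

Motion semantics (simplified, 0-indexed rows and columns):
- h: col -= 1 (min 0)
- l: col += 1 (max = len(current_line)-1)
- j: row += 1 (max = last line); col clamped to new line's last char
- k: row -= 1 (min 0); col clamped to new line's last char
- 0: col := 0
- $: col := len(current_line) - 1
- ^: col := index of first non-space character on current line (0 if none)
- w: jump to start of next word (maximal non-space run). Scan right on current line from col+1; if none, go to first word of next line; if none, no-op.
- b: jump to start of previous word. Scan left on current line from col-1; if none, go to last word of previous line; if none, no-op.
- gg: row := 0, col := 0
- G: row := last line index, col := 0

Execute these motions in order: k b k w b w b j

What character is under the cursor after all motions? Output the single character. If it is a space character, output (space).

Answer: (space)

Derivation:
After 1 (k): row=0 col=0 char='s'
After 2 (b): row=0 col=0 char='s'
After 3 (k): row=0 col=0 char='s'
After 4 (w): row=0 col=5 char='s'
After 5 (b): row=0 col=0 char='s'
After 6 (w): row=0 col=5 char='s'
After 7 (b): row=0 col=0 char='s'
After 8 (j): row=1 col=0 char='_'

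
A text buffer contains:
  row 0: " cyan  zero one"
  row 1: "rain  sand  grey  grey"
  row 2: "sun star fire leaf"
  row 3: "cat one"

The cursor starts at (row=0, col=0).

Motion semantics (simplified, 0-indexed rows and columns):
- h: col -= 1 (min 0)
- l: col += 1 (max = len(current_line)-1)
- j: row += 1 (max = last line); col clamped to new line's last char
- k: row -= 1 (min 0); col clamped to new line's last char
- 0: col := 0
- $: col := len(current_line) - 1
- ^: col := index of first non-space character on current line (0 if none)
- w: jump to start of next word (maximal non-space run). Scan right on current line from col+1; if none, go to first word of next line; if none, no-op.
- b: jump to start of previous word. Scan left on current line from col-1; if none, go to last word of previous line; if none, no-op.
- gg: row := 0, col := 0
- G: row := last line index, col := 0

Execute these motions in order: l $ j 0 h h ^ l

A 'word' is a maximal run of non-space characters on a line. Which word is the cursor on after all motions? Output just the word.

After 1 (l): row=0 col=1 char='c'
After 2 ($): row=0 col=14 char='e'
After 3 (j): row=1 col=14 char='e'
After 4 (0): row=1 col=0 char='r'
After 5 (h): row=1 col=0 char='r'
After 6 (h): row=1 col=0 char='r'
After 7 (^): row=1 col=0 char='r'
After 8 (l): row=1 col=1 char='a'

Answer: rain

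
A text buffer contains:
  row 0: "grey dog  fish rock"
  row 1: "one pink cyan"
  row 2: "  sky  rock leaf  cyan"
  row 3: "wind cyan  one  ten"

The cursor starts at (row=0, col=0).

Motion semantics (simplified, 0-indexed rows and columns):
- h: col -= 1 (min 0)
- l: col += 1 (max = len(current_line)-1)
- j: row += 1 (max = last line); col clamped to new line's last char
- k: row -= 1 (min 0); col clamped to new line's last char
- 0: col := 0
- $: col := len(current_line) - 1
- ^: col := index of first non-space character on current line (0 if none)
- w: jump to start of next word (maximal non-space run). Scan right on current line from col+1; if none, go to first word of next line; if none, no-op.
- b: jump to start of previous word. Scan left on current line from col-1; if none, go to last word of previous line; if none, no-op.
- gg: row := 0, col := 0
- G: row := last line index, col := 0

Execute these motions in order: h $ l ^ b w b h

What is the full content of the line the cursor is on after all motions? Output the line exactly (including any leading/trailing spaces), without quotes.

Answer: grey dog  fish rock

Derivation:
After 1 (h): row=0 col=0 char='g'
After 2 ($): row=0 col=18 char='k'
After 3 (l): row=0 col=18 char='k'
After 4 (^): row=0 col=0 char='g'
After 5 (b): row=0 col=0 char='g'
After 6 (w): row=0 col=5 char='d'
After 7 (b): row=0 col=0 char='g'
After 8 (h): row=0 col=0 char='g'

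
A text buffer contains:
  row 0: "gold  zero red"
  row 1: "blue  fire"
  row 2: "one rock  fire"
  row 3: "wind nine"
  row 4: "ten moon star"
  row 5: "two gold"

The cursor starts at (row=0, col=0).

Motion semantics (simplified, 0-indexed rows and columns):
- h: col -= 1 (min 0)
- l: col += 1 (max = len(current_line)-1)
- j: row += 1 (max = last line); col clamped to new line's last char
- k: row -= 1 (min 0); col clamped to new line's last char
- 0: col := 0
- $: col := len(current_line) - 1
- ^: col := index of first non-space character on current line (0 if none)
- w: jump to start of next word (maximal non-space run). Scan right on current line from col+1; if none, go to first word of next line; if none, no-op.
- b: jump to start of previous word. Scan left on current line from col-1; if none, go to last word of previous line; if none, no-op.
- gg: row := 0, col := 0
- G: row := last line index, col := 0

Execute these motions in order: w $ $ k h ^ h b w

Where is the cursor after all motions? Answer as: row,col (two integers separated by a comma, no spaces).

Answer: 0,6

Derivation:
After 1 (w): row=0 col=6 char='z'
After 2 ($): row=0 col=13 char='d'
After 3 ($): row=0 col=13 char='d'
After 4 (k): row=0 col=13 char='d'
After 5 (h): row=0 col=12 char='e'
After 6 (^): row=0 col=0 char='g'
After 7 (h): row=0 col=0 char='g'
After 8 (b): row=0 col=0 char='g'
After 9 (w): row=0 col=6 char='z'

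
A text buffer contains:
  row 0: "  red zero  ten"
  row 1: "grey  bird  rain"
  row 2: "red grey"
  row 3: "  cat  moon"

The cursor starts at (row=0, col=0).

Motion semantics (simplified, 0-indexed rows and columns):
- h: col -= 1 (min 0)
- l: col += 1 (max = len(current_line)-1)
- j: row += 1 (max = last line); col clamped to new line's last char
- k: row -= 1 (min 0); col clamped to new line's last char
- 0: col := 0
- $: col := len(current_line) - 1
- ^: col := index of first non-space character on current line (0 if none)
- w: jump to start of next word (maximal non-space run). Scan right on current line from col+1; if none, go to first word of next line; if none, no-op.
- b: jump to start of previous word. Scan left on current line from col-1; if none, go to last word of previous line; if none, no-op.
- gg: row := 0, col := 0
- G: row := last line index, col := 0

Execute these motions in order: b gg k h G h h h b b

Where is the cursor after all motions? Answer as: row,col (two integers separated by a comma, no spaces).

After 1 (b): row=0 col=0 char='_'
After 2 (gg): row=0 col=0 char='_'
After 3 (k): row=0 col=0 char='_'
After 4 (h): row=0 col=0 char='_'
After 5 (G): row=3 col=0 char='_'
After 6 (h): row=3 col=0 char='_'
After 7 (h): row=3 col=0 char='_'
After 8 (h): row=3 col=0 char='_'
After 9 (b): row=2 col=4 char='g'
After 10 (b): row=2 col=0 char='r'

Answer: 2,0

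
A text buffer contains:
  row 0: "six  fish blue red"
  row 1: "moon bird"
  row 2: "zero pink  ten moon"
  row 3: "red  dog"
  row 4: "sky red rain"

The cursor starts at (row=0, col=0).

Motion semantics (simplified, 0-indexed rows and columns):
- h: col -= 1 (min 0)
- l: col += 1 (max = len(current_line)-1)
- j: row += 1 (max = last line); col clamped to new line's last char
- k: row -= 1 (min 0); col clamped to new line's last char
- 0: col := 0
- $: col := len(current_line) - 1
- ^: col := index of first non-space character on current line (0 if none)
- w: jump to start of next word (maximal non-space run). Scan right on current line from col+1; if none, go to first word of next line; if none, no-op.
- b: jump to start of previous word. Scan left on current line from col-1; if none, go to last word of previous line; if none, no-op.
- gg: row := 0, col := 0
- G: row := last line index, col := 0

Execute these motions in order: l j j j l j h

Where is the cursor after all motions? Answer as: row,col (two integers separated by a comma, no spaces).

Answer: 4,1

Derivation:
After 1 (l): row=0 col=1 char='i'
After 2 (j): row=1 col=1 char='o'
After 3 (j): row=2 col=1 char='e'
After 4 (j): row=3 col=1 char='e'
After 5 (l): row=3 col=2 char='d'
After 6 (j): row=4 col=2 char='y'
After 7 (h): row=4 col=1 char='k'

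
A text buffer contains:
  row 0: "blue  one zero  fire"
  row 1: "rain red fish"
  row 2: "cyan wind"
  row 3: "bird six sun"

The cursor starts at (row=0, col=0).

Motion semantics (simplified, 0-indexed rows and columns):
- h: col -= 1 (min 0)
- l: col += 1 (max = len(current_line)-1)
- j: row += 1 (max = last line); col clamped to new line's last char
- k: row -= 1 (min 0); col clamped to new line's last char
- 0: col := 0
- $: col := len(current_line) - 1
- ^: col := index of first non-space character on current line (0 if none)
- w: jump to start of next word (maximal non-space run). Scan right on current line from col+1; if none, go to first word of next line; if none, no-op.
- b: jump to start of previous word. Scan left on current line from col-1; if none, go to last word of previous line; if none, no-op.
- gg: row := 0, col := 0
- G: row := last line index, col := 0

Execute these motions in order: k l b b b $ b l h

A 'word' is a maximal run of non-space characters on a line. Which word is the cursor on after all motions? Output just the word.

Answer: fire

Derivation:
After 1 (k): row=0 col=0 char='b'
After 2 (l): row=0 col=1 char='l'
After 3 (b): row=0 col=0 char='b'
After 4 (b): row=0 col=0 char='b'
After 5 (b): row=0 col=0 char='b'
After 6 ($): row=0 col=19 char='e'
After 7 (b): row=0 col=16 char='f'
After 8 (l): row=0 col=17 char='i'
After 9 (h): row=0 col=16 char='f'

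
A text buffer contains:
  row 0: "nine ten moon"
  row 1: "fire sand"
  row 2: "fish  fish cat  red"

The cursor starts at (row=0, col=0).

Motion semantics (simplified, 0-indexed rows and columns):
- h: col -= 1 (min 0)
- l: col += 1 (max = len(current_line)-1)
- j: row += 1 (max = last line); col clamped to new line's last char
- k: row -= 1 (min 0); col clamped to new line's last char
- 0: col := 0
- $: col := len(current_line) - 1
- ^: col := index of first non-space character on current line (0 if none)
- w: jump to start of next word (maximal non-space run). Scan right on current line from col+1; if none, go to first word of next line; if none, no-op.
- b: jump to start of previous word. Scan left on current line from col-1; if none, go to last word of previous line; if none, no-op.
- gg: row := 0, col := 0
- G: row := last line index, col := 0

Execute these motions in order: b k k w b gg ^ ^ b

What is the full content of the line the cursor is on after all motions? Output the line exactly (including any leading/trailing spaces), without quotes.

Answer: nine ten moon

Derivation:
After 1 (b): row=0 col=0 char='n'
After 2 (k): row=0 col=0 char='n'
After 3 (k): row=0 col=0 char='n'
After 4 (w): row=0 col=5 char='t'
After 5 (b): row=0 col=0 char='n'
After 6 (gg): row=0 col=0 char='n'
After 7 (^): row=0 col=0 char='n'
After 8 (^): row=0 col=0 char='n'
After 9 (b): row=0 col=0 char='n'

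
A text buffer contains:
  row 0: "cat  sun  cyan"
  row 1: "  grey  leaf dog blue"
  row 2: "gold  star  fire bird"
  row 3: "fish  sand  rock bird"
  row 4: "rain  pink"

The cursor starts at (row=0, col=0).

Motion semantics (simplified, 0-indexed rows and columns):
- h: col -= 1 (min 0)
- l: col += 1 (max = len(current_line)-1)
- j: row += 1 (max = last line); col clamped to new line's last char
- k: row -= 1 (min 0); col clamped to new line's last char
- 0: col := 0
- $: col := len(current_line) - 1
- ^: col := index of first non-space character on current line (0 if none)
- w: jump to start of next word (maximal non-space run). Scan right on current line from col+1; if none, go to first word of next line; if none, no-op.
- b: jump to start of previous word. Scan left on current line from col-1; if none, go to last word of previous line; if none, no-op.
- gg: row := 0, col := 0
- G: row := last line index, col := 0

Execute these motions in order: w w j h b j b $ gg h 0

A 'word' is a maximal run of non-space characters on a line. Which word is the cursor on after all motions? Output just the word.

After 1 (w): row=0 col=5 char='s'
After 2 (w): row=0 col=10 char='c'
After 3 (j): row=1 col=10 char='a'
After 4 (h): row=1 col=9 char='e'
After 5 (b): row=1 col=8 char='l'
After 6 (j): row=2 col=8 char='a'
After 7 (b): row=2 col=6 char='s'
After 8 ($): row=2 col=20 char='d'
After 9 (gg): row=0 col=0 char='c'
After 10 (h): row=0 col=0 char='c'
After 11 (0): row=0 col=0 char='c'

Answer: cat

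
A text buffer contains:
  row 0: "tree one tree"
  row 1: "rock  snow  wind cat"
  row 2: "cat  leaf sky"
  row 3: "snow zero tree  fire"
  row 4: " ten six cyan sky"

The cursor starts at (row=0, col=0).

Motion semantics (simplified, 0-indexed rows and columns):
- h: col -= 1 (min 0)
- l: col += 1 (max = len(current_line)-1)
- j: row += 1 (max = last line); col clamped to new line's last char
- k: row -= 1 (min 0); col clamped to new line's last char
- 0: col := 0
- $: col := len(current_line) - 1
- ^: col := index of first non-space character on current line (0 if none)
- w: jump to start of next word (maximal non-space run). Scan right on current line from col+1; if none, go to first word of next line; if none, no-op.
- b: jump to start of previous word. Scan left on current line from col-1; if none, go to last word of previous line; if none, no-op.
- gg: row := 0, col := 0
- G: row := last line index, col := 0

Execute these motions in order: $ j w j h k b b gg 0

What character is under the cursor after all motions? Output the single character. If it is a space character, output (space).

Answer: t

Derivation:
After 1 ($): row=0 col=12 char='e'
After 2 (j): row=1 col=12 char='w'
After 3 (w): row=1 col=17 char='c'
After 4 (j): row=2 col=12 char='y'
After 5 (h): row=2 col=11 char='k'
After 6 (k): row=1 col=11 char='_'
After 7 (b): row=1 col=6 char='s'
After 8 (b): row=1 col=0 char='r'
After 9 (gg): row=0 col=0 char='t'
After 10 (0): row=0 col=0 char='t'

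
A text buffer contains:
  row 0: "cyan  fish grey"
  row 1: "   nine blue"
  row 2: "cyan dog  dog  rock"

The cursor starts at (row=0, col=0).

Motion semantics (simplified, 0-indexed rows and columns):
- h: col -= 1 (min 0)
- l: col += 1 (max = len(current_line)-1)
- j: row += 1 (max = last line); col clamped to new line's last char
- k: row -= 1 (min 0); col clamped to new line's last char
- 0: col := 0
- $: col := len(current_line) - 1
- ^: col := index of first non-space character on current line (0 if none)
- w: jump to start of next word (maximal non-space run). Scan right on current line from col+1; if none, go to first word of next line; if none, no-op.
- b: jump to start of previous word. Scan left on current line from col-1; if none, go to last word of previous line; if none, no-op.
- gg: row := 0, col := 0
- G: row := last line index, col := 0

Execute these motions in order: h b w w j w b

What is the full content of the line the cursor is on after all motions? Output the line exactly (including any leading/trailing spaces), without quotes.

Answer:    nine blue

Derivation:
After 1 (h): row=0 col=0 char='c'
After 2 (b): row=0 col=0 char='c'
After 3 (w): row=0 col=6 char='f'
After 4 (w): row=0 col=11 char='g'
After 5 (j): row=1 col=11 char='e'
After 6 (w): row=2 col=0 char='c'
After 7 (b): row=1 col=8 char='b'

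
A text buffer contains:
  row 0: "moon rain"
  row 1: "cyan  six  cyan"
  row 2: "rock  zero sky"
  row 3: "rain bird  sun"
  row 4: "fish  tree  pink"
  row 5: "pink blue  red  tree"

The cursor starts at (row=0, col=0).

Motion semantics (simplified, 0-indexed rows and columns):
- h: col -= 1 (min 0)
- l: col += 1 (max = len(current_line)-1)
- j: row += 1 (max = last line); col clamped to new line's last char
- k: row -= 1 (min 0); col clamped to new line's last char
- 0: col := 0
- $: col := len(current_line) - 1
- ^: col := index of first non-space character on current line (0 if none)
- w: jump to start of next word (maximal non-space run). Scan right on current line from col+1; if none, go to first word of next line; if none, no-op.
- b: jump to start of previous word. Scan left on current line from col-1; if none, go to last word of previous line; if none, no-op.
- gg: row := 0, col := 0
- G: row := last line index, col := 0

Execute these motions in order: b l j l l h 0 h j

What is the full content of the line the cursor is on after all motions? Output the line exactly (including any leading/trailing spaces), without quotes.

After 1 (b): row=0 col=0 char='m'
After 2 (l): row=0 col=1 char='o'
After 3 (j): row=1 col=1 char='y'
After 4 (l): row=1 col=2 char='a'
After 5 (l): row=1 col=3 char='n'
After 6 (h): row=1 col=2 char='a'
After 7 (0): row=1 col=0 char='c'
After 8 (h): row=1 col=0 char='c'
After 9 (j): row=2 col=0 char='r'

Answer: rock  zero sky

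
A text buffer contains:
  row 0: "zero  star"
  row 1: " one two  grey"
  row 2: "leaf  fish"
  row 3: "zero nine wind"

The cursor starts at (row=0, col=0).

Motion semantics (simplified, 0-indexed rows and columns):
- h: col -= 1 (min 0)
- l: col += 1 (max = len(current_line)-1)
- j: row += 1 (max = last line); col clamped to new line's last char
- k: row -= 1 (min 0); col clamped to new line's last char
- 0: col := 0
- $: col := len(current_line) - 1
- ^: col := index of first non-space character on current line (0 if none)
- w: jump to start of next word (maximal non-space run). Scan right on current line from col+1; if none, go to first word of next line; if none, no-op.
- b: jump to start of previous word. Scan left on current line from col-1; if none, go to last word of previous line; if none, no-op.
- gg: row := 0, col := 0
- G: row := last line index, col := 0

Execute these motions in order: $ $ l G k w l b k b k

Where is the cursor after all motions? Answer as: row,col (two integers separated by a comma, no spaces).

After 1 ($): row=0 col=9 char='r'
After 2 ($): row=0 col=9 char='r'
After 3 (l): row=0 col=9 char='r'
After 4 (G): row=3 col=0 char='z'
After 5 (k): row=2 col=0 char='l'
After 6 (w): row=2 col=6 char='f'
After 7 (l): row=2 col=7 char='i'
After 8 (b): row=2 col=6 char='f'
After 9 (k): row=1 col=6 char='w'
After 10 (b): row=1 col=5 char='t'
After 11 (k): row=0 col=5 char='_'

Answer: 0,5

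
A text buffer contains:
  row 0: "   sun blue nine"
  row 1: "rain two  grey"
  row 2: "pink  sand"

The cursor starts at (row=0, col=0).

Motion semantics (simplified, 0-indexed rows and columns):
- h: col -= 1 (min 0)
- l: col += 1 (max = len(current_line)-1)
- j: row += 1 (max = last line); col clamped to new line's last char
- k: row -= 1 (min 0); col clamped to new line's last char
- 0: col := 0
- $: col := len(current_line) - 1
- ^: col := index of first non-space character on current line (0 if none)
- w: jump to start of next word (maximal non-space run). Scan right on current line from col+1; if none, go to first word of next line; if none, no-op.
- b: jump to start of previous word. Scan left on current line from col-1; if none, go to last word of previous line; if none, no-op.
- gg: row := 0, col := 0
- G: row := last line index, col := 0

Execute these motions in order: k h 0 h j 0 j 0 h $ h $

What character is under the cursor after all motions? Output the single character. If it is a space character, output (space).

Answer: d

Derivation:
After 1 (k): row=0 col=0 char='_'
After 2 (h): row=0 col=0 char='_'
After 3 (0): row=0 col=0 char='_'
After 4 (h): row=0 col=0 char='_'
After 5 (j): row=1 col=0 char='r'
After 6 (0): row=1 col=0 char='r'
After 7 (j): row=2 col=0 char='p'
After 8 (0): row=2 col=0 char='p'
After 9 (h): row=2 col=0 char='p'
After 10 ($): row=2 col=9 char='d'
After 11 (h): row=2 col=8 char='n'
After 12 ($): row=2 col=9 char='d'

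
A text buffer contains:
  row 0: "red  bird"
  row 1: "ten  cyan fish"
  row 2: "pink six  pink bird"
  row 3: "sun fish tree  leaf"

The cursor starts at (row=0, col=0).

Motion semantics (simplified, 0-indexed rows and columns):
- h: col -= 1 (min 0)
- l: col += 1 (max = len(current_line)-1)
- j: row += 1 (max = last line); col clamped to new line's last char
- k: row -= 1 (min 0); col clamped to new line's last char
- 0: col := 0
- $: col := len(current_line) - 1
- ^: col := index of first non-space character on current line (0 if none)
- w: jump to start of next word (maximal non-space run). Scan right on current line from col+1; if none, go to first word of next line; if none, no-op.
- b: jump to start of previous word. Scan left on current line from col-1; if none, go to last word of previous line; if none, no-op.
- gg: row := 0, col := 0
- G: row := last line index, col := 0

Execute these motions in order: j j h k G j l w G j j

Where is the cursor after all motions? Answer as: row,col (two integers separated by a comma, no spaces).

After 1 (j): row=1 col=0 char='t'
After 2 (j): row=2 col=0 char='p'
After 3 (h): row=2 col=0 char='p'
After 4 (k): row=1 col=0 char='t'
After 5 (G): row=3 col=0 char='s'
After 6 (j): row=3 col=0 char='s'
After 7 (l): row=3 col=1 char='u'
After 8 (w): row=3 col=4 char='f'
After 9 (G): row=3 col=0 char='s'
After 10 (j): row=3 col=0 char='s'
After 11 (j): row=3 col=0 char='s'

Answer: 3,0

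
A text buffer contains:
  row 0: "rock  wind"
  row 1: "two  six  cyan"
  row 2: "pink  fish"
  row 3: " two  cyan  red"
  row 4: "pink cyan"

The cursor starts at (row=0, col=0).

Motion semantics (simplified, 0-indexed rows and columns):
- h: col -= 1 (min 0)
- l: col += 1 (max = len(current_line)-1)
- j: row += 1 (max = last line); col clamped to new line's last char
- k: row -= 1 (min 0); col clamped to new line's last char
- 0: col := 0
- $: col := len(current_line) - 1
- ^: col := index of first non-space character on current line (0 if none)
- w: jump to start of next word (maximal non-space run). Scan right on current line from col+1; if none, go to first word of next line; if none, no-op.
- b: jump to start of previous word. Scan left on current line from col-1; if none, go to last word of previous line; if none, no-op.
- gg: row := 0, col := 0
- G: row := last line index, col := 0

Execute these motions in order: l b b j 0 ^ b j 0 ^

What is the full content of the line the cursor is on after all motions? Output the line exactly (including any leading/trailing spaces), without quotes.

After 1 (l): row=0 col=1 char='o'
After 2 (b): row=0 col=0 char='r'
After 3 (b): row=0 col=0 char='r'
After 4 (j): row=1 col=0 char='t'
After 5 (0): row=1 col=0 char='t'
After 6 (^): row=1 col=0 char='t'
After 7 (b): row=0 col=6 char='w'
After 8 (j): row=1 col=6 char='i'
After 9 (0): row=1 col=0 char='t'
After 10 (^): row=1 col=0 char='t'

Answer: two  six  cyan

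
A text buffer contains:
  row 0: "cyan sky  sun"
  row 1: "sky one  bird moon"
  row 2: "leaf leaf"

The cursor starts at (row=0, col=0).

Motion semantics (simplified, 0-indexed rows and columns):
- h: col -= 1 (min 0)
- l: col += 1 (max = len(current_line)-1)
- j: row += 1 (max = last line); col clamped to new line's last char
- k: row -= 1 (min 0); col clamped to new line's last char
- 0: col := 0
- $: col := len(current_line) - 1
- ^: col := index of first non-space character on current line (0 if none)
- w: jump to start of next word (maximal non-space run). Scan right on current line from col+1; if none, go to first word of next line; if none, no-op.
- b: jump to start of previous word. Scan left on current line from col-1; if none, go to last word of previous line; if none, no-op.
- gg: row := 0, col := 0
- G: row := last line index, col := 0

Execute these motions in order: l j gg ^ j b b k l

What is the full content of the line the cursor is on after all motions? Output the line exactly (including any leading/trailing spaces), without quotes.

Answer: cyan sky  sun

Derivation:
After 1 (l): row=0 col=1 char='y'
After 2 (j): row=1 col=1 char='k'
After 3 (gg): row=0 col=0 char='c'
After 4 (^): row=0 col=0 char='c'
After 5 (j): row=1 col=0 char='s'
After 6 (b): row=0 col=10 char='s'
After 7 (b): row=0 col=5 char='s'
After 8 (k): row=0 col=5 char='s'
After 9 (l): row=0 col=6 char='k'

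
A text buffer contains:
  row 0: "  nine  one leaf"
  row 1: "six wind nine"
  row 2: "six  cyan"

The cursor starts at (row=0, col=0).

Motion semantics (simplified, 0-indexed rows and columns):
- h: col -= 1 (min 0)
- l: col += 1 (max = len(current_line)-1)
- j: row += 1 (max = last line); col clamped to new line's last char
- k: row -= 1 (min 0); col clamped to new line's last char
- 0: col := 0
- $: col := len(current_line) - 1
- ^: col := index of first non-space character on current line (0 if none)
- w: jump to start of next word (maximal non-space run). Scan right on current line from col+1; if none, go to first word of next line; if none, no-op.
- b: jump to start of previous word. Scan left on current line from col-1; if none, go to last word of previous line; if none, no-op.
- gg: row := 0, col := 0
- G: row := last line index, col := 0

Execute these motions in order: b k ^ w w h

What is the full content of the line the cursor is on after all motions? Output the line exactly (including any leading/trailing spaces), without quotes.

Answer:   nine  one leaf

Derivation:
After 1 (b): row=0 col=0 char='_'
After 2 (k): row=0 col=0 char='_'
After 3 (^): row=0 col=2 char='n'
After 4 (w): row=0 col=8 char='o'
After 5 (w): row=0 col=12 char='l'
After 6 (h): row=0 col=11 char='_'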